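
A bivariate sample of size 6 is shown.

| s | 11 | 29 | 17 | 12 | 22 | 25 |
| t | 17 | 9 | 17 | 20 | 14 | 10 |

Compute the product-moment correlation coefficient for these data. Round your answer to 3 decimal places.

n = 6, Σs = 116, Σt = 87, Σs² = 2504, Σt² = 1355, Σst = 1535
nΣst − ΣsΣt = 9210 − 10092 = -882
nΣs² − (Σs)² = 15024 − 13456 = 1568; nΣt² − (Σt)² = 8130 − 7569 = 561
r = -882 / √(1568 × 561) = -882 / 937.8955 ≈ -0.940

-0.940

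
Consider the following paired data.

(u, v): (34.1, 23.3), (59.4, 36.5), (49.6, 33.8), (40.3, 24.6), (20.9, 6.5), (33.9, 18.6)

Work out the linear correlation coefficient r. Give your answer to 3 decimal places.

n = 6, Σu = 238.2, Σv = 143.3, Σu² = 10361.44, Σv² = 4010.95, Σuv = 6396.88
nΣuv − ΣuΣv = 38381.28 − 34134.06 = 4247.22
nΣu² − (Σu)² = 62168.64 − 56739.24 = 5429.4; nΣv² − (Σv)² = 24065.7 − 20534.89 = 3530.81
r = 4247.22 / √(5429.4 × 3530.81) = 4247.22 / 4378.3764 ≈ 0.970

0.970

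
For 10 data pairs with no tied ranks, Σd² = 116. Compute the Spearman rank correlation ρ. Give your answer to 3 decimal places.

0.297

ρ = 1 − 6Σd² / [n(n²−1)] = 1 − 6×116 / (10×99)
  = 1 − 696/990 = 1 − 0.7030 ≈ 0.297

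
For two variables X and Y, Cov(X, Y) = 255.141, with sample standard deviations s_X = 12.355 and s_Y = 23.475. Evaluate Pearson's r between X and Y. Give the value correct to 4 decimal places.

0.8797

r = Cov(X,Y) / (s_X · s_Y) = 255.141 / (12.355 × 23.475)
  = 255.141 / 290.0336 ≈ 0.8797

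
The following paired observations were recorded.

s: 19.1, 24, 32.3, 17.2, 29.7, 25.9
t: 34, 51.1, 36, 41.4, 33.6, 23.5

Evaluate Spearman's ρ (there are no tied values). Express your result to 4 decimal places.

Rank s: 2, 3, 6, 1, 5, 4
Rank t: 3, 6, 4, 5, 2, 1
d = rank(s) − rank(t): -1, -3, 2, -4, 3, 3; Σd² = 48
ρ = 1 − 6Σd² / [n(n²−1)] = 1 − 6×48 / (6×35) = 1 − 288/210 ≈ -0.3714

-0.3714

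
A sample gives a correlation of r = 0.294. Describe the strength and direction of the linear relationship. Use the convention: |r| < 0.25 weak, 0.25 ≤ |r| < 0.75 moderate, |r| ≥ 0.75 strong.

r = 0.294 > 0 so the relationship is positive.
|r| = 0.294, which falls in the moderate range.

moderate positive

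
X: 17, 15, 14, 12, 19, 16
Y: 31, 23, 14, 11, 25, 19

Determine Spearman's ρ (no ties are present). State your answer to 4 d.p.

0.8857

Rank X: 5, 3, 2, 1, 6, 4
Rank Y: 6, 4, 2, 1, 5, 3
d = rank(X) − rank(Y): -1, -1, 0, 0, 1, 1; Σd² = 4
ρ = 1 − 6Σd² / [n(n²−1)] = 1 − 6×4 / (6×35) = 1 − 24/210 ≈ 0.8857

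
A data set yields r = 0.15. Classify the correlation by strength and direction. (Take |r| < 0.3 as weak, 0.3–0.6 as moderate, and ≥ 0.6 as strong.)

r = 0.15 > 0 so the relationship is positive.
|r| = 0.15, which falls in the weak range.

weak positive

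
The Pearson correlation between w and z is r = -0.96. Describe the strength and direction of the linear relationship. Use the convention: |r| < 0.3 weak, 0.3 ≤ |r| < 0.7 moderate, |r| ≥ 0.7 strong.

r = -0.96 < 0 so the relationship is negative.
|r| = 0.96, which falls in the strong range.

strong negative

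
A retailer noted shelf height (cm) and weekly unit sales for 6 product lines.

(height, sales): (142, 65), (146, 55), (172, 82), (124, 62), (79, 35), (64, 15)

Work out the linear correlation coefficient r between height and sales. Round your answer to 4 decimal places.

n = 6, Σx = 727, Σy = 314, Σx² = 96777, Σy² = 19268, Σxy = 42777
nΣxy − ΣxΣy = 256662 − 228278 = 28384
nΣx² − (Σx)² = 580662 − 528529 = 52133; nΣy² − (Σy)² = 115608 − 98596 = 17012
r = 28384 / √(52133 × 17012) = 28384 / 29780.6413 ≈ 0.9531

0.9531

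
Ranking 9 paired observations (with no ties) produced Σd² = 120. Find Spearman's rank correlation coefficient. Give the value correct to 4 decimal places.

ρ = 1 − 6Σd² / [n(n²−1)] = 1 − 6×120 / (9×80)
  = 1 − 720/720 = 1 − 1.00000 ≈ 0.0000

0.0000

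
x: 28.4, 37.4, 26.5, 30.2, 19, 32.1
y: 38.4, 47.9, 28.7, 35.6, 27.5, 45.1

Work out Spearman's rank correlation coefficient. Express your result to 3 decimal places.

0.943

Rank x: 3, 6, 2, 4, 1, 5
Rank y: 4, 6, 2, 3, 1, 5
d = rank(x) − rank(y): -1, 0, 0, 1, 0, 0; Σd² = 2
ρ = 1 − 6Σd² / [n(n²−1)] = 1 − 6×2 / (6×35) = 1 − 12/210 ≈ 0.943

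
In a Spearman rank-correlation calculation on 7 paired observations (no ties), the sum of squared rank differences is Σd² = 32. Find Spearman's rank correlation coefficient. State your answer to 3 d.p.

0.429

ρ = 1 − 6Σd² / [n(n²−1)] = 1 − 6×32 / (7×48)
  = 1 − 192/336 = 1 − 0.5714 ≈ 0.429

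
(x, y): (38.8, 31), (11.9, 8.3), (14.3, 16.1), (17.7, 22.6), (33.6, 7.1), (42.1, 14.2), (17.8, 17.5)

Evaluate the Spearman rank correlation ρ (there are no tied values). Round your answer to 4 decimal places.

0.1429

Rank x: 6, 1, 2, 3, 5, 7, 4
Rank y: 7, 2, 4, 6, 1, 3, 5
d = rank(x) − rank(y): -1, -1, -2, -3, 4, 4, -1; Σd² = 48
ρ = 1 − 6Σd² / [n(n²−1)] = 1 − 6×48 / (7×48) = 1 − 288/336 ≈ 0.1429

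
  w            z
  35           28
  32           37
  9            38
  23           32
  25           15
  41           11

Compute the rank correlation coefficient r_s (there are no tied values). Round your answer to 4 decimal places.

-0.7143

Rank w: 5, 4, 1, 2, 3, 6
Rank z: 3, 5, 6, 4, 2, 1
d = rank(w) − rank(z): 2, -1, -5, -2, 1, 5; Σd² = 60
ρ = 1 − 6Σd² / [n(n²−1)] = 1 − 6×60 / (6×35) = 1 − 360/210 ≈ -0.7143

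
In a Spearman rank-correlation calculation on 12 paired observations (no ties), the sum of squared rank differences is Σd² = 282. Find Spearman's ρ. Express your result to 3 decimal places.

ρ = 1 − 6Σd² / [n(n²−1)] = 1 − 6×282 / (12×143)
  = 1 − 1692/1716 = 1 − 0.9860 ≈ 0.014

0.014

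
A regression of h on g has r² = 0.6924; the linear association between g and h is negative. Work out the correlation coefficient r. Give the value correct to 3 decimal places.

-0.832

|r| = √0.6924 = 0.832
The association is negative, so r = −0.832.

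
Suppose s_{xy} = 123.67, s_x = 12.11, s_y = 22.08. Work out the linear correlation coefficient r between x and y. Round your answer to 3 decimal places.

r = Cov(x,y) / (s_x · s_y) = 123.67 / (12.11 × 22.08)
  = 123.67 / 267.3888 ≈ 0.463

0.463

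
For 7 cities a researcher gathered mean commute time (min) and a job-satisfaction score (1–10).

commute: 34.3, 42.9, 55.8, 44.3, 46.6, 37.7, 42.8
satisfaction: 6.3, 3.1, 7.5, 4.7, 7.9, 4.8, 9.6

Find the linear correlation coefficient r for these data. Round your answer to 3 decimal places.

n = 7, Σx = 304.4, Σy = 43.9, Σx² = 13517.72, Σy² = 305.25, Σxy = 1935.77
nΣxy − ΣxΣy = 13550.39 − 13363.16 = 187.23
nΣx² − (Σx)² = 94624.04 − 92659.36 = 1964.68; nΣy² − (Σy)² = 2136.75 − 1927.21 = 209.54
r = 187.23 / √(1964.68 × 209.54) = 187.23 / 641.6222 ≈ 0.292

0.292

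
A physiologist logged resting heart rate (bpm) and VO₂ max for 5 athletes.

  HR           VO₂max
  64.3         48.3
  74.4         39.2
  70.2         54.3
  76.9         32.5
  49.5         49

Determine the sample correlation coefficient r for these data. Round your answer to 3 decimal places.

n = 5, Σx = 335.3, Σy = 223.3, Σx² = 22961.75, Σy² = 10275.27, Σxy = 14758.78
nΣxy − ΣxΣy = 73793.9 − 74872.49 = -1078.59
nΣx² − (Σx)² = 114808.75 − 112426.09 = 2382.66; nΣy² − (Σy)² = 51376.35 − 49862.89 = 1513.46
r = -1078.59 / √(2382.66 × 1513.46) = -1078.59 / 1898.9630 ≈ -0.568

-0.568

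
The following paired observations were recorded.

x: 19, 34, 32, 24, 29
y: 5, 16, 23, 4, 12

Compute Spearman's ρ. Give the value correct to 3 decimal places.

Rank x: 1, 5, 4, 2, 3
Rank y: 2, 4, 5, 1, 3
d = rank(x) − rank(y): -1, 1, -1, 1, 0; Σd² = 4
ρ = 1 − 6Σd² / [n(n²−1)] = 1 − 6×4 / (5×24) = 1 − 24/120 ≈ 0.800

0.800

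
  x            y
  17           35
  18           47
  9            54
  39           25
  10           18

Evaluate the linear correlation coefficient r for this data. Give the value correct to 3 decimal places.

-0.343

n = 5, Σx = 93, Σy = 179, Σx² = 2315, Σy² = 7299, Σxy = 3082
nΣxy − ΣxΣy = 15410 − 16647 = -1237
nΣx² − (Σx)² = 11575 − 8649 = 2926; nΣy² − (Σy)² = 36495 − 32041 = 4454
r = -1237 / √(2926 × 4454) = -1237 / 3610.0421 ≈ -0.343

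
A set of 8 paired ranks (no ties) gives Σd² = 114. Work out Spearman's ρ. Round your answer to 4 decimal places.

-0.3571

ρ = 1 − 6Σd² / [n(n²−1)] = 1 − 6×114 / (8×63)
  = 1 − 684/504 = 1 − 1.35714 ≈ -0.3571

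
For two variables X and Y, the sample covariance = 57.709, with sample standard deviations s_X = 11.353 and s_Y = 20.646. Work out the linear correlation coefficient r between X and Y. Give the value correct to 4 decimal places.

r = Cov(X,Y) / (s_X · s_Y) = 57.709 / (11.353 × 20.646)
  = 57.709 / 234.3940 ≈ 0.2462

0.2462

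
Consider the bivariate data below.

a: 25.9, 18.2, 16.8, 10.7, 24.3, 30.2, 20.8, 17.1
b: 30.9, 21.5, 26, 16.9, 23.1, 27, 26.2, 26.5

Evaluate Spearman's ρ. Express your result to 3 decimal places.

0.667

Rank a: 7, 4, 2, 1, 6, 8, 5, 3
Rank b: 8, 2, 4, 1, 3, 7, 5, 6
d = rank(a) − rank(b): -1, 2, -2, 0, 3, 1, 0, -3; Σd² = 28
ρ = 1 − 6Σd² / [n(n²−1)] = 1 − 6×28 / (8×63) = 1 − 168/504 ≈ 0.667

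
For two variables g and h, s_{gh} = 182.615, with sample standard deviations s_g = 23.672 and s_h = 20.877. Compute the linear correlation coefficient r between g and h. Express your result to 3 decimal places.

0.370

r = Cov(g,h) / (s_g · s_h) = 182.615 / (23.672 × 20.877)
  = 182.615 / 494.2003 ≈ 0.370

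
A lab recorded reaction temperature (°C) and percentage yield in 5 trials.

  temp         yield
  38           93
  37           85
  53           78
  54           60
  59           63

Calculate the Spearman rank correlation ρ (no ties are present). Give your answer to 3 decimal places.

-0.800

Rank temp: 2, 1, 3, 4, 5
Rank yield: 5, 4, 3, 1, 2
d = rank(temp) − rank(yield): -3, -3, 0, 3, 3; Σd² = 36
ρ = 1 − 6Σd² / [n(n²−1)] = 1 − 6×36 / (5×24) = 1 − 216/120 ≈ -0.800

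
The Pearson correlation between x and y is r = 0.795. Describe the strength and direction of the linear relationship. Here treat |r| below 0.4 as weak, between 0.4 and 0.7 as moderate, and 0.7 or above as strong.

r = 0.795 > 0 so the relationship is positive.
|r| = 0.795, which falls in the strong range.

strong positive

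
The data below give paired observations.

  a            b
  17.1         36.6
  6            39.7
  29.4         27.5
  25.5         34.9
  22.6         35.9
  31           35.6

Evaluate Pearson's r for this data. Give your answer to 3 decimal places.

-0.709

n = 6, Σa = 131.6, Σb = 210.2, Σa² = 3314.78, Σb² = 7446.08, Σab = 4477.45
nΣab − ΣaΣb = 26864.7 − 27662.32 = -797.62
nΣa² − (Σa)² = 19888.68 − 17318.56 = 2570.12; nΣb² − (Σb)² = 44676.48 − 44184.04 = 492.44
r = -797.62 / √(2570.12 × 492.44) = -797.62 / 1125.0022 ≈ -0.709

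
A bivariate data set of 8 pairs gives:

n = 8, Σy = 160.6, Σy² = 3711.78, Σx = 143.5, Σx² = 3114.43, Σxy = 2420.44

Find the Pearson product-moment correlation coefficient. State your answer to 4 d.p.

r = (nΣxy − ΣxΣy) / √[(nΣx² − (Σx)²)(nΣy² − (Σy)²)]
Numerator: 8×2420.44 − 143.5×160.6 = -3682.58
Denominator: √[(24915.44 − 20592.25)(29694.24 − 25792.36)] = √[4323.19 × 3901.88] = 4107.1363
r = -3682.58 / 4107.1363 ≈ -0.8966

-0.8966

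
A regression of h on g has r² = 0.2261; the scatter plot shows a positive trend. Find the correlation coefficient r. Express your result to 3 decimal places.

0.475

|r| = √0.2261 = 0.475
The association is positive, so r = 0.475.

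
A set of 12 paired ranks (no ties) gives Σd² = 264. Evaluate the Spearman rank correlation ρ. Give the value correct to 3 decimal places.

0.077

ρ = 1 − 6Σd² / [n(n²−1)] = 1 − 6×264 / (12×143)
  = 1 − 1584/1716 = 1 − 0.9231 ≈ 0.077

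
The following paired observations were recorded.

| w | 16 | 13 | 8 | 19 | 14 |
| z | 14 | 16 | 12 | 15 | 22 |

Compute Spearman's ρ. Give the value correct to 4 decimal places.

Rank w: 4, 2, 1, 5, 3
Rank z: 2, 4, 1, 3, 5
d = rank(w) − rank(z): 2, -2, 0, 2, -2; Σd² = 16
ρ = 1 − 6Σd² / [n(n²−1)] = 1 − 6×16 / (5×24) = 1 − 96/120 ≈ 0.2000

0.2000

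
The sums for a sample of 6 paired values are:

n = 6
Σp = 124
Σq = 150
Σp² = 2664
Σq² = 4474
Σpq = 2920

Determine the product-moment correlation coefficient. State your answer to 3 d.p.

-0.665

r = (nΣpq − ΣpΣq) / √[(nΣp² − (Σp)²)(nΣq² − (Σq)²)]
Numerator: 6×2920 − 124×150 = -1080
Denominator: √[(15984 − 15376)(26844 − 22500)] = √[608 × 4344] = 1625.1621
r = -1080 / 1625.1621 ≈ -0.665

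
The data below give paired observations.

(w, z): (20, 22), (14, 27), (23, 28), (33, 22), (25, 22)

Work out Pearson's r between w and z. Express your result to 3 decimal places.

n = 5, Σw = 115, Σz = 121, Σw² = 2839, Σz² = 2965, Σwz = 2738
nΣwz − ΣwΣz = 13690 − 13915 = -225
nΣw² − (Σw)² = 14195 − 13225 = 970; nΣz² − (Σz)² = 14825 − 14641 = 184
r = -225 / √(970 × 184) = -225 / 422.4689 ≈ -0.533

-0.533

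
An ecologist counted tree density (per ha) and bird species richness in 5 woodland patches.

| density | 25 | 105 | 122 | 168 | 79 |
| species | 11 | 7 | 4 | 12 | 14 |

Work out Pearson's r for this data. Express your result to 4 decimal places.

n = 5, Σx = 499, Σy = 48, Σx² = 60999, Σy² = 526, Σxy = 4620
nΣxy − ΣxΣy = 23100 − 23952 = -852
nΣx² − (Σx)² = 304995 − 249001 = 55994; nΣy² − (Σy)² = 2630 − 2304 = 326
r = -852 / √(55994 × 326) = -852 / 4272.4752 ≈ -0.1994

-0.1994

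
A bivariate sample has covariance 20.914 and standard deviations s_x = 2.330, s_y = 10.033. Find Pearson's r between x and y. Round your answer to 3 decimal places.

0.895

r = Cov(x,y) / (s_x · s_y) = 20.914 / (2.330 × 10.033)
  = 20.914 / 23.3769 ≈ 0.895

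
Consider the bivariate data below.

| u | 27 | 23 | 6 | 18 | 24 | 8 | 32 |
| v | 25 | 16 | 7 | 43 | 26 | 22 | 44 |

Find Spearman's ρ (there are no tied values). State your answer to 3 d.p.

Rank u: 6, 4, 1, 3, 5, 2, 7
Rank v: 4, 2, 1, 6, 5, 3, 7
d = rank(u) − rank(v): 2, 2, 0, -3, 0, -1, 0; Σd² = 18
ρ = 1 − 6Σd² / [n(n²−1)] = 1 − 6×18 / (7×48) = 1 − 108/336 ≈ 0.679

0.679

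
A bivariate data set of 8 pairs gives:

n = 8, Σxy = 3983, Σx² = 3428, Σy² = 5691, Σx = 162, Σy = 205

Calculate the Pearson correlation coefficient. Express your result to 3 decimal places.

-0.662

r = (nΣxy − ΣxΣy) / √[(nΣx² − (Σx)²)(nΣy² − (Σy)²)]
Numerator: 8×3983 − 162×205 = -1346
Denominator: √[(27424 − 26244)(45528 − 42025)] = √[1180 × 3503] = 2033.1109
r = -1346 / 2033.1109 ≈ -0.662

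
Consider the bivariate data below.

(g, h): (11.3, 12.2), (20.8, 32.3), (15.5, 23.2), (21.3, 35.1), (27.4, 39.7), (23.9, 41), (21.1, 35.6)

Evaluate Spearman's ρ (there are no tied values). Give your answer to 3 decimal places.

Rank g: 1, 3, 2, 5, 7, 6, 4
Rank h: 1, 3, 2, 4, 6, 7, 5
d = rank(g) − rank(h): 0, 0, 0, 1, 1, -1, -1; Σd² = 4
ρ = 1 − 6Σd² / [n(n²−1)] = 1 − 6×4 / (7×48) = 1 − 24/336 ≈ 0.929

0.929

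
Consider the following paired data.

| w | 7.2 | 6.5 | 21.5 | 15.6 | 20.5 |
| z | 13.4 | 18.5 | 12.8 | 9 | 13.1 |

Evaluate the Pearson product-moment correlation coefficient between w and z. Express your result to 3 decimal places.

n = 5, Σw = 71.3, Σz = 66.8, Σw² = 1219.95, Σz² = 938.26, Σwz = 900.88
nΣwz − ΣwΣz = 4504.4 − 4762.84 = -258.44
nΣw² − (Σw)² = 6099.75 − 5083.69 = 1016.06; nΣz² − (Σz)² = 4691.3 − 4462.24 = 229.06
r = -258.44 / √(1016.06 × 229.06) = -258.44 / 482.4300 ≈ -0.536

-0.536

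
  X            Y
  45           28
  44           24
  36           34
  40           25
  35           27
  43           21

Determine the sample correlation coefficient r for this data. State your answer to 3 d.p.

n = 6, ΣX = 243, ΣY = 159, ΣX² = 9931, ΣY² = 4311, ΣXY = 6388
nΣXY − ΣXΣY = 38328 − 38637 = -309
nΣX² − (ΣX)² = 59586 − 59049 = 537; nΣY² − (ΣY)² = 25866 − 25281 = 585
r = -309 / √(537 × 585) = -309 / 560.4864 ≈ -0.551

-0.551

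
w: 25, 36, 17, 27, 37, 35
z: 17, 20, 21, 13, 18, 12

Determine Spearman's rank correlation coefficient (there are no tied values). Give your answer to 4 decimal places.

Rank w: 2, 5, 1, 3, 6, 4
Rank z: 3, 5, 6, 2, 4, 1
d = rank(w) − rank(z): -1, 0, -5, 1, 2, 3; Σd² = 40
ρ = 1 − 6Σd² / [n(n²−1)] = 1 − 6×40 / (6×35) = 1 − 240/210 ≈ -0.1429

-0.1429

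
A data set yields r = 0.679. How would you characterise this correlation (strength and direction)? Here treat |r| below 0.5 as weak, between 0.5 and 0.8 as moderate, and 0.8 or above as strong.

r = 0.679 > 0 so the relationship is positive.
|r| = 0.679, which falls in the moderate range.

moderate positive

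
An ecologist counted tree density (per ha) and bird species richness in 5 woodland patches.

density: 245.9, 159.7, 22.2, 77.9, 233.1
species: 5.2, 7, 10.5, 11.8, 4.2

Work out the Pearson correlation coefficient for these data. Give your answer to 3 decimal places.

n = 5, Σx = 738.8, Σy = 38.7, Σx² = 146867.76, Σy² = 343.17, Σxy = 4527.92
nΣxy − ΣxΣy = 22639.6 − 28591.56 = -5951.96
nΣx² − (Σx)² = 734338.8 − 545825.44 = 188513.36; nΣy² − (Σy)² = 1715.85 − 1497.69 = 218.16
r = -5951.96 / √(188513.36 × 218.16) = -5951.96 / 6412.9615 ≈ -0.928

-0.928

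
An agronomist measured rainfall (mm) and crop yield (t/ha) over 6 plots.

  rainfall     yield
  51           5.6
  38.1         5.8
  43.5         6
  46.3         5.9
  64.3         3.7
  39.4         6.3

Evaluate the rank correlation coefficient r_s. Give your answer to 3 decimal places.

-0.657

Rank rainfall: 5, 1, 3, 4, 6, 2
Rank yield: 2, 3, 5, 4, 1, 6
d = rank(rainfall) − rank(yield): 3, -2, -2, 0, 5, -4; Σd² = 58
ρ = 1 − 6Σd² / [n(n²−1)] = 1 − 6×58 / (6×35) = 1 − 348/210 ≈ -0.657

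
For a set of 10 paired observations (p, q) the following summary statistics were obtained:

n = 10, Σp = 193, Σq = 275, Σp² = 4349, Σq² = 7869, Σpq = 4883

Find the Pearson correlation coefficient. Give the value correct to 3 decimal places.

r = (nΣpq − ΣpΣq) / √[(nΣp² − (Σp)²)(nΣq² − (Σq)²)]
Numerator: 10×4883 − 193×275 = -4245
Denominator: √[(43490 − 37249)(78690 − 75625)] = √[6241 × 3065] = 4373.6329
r = -4245 / 4373.6329 ≈ -0.971

-0.971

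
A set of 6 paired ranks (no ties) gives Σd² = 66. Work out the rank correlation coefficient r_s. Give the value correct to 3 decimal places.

ρ = 1 − 6Σd² / [n(n²−1)] = 1 − 6×66 / (6×35)
  = 1 − 396/210 = 1 − 1.8857 ≈ -0.886

-0.886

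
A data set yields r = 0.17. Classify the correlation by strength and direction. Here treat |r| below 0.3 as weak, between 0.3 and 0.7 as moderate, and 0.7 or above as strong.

weak positive

r = 0.17 > 0 so the relationship is positive.
|r| = 0.17, which falls in the weak range.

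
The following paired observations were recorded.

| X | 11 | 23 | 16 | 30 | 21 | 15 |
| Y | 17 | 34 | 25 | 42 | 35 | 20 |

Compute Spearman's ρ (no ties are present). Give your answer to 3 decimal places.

Rank X: 1, 5, 3, 6, 4, 2
Rank Y: 1, 4, 3, 6, 5, 2
d = rank(X) − rank(Y): 0, 1, 0, 0, -1, 0; Σd² = 2
ρ = 1 − 6Σd² / [n(n²−1)] = 1 − 6×2 / (6×35) = 1 − 12/210 ≈ 0.943

0.943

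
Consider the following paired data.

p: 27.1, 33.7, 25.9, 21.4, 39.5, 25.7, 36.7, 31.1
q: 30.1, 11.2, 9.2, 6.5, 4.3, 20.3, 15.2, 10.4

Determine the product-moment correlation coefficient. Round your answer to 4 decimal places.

-0.2409

n = 8, Σp = 241.1, Σq = 107.2, Σp² = 7533.71, Σq² = 1928.12, Σpq = 3143.37
nΣpq − ΣpΣq = 25146.96 − 25845.92 = -698.96
nΣp² − (Σp)² = 60269.68 − 58129.21 = 2140.47; nΣq² − (Σq)² = 15424.96 − 11491.84 = 3933.12
r = -698.96 / √(2140.47 × 3933.12) = -698.96 / 2901.5040 ≈ -0.2409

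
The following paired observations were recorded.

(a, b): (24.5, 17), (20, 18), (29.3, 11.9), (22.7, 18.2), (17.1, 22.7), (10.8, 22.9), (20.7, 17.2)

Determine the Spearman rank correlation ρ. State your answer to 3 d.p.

Rank a: 6, 3, 7, 5, 2, 1, 4
Rank b: 2, 4, 1, 5, 6, 7, 3
d = rank(a) − rank(b): 4, -1, 6, 0, -4, -6, 1; Σd² = 106
ρ = 1 − 6Σd² / [n(n²−1)] = 1 − 6×106 / (7×48) = 1 − 636/336 ≈ -0.893

-0.893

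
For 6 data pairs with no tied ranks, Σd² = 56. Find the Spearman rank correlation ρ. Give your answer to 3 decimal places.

-0.600

ρ = 1 − 6Σd² / [n(n²−1)] = 1 − 6×56 / (6×35)
  = 1 − 336/210 = 1 − 1.6000 ≈ -0.600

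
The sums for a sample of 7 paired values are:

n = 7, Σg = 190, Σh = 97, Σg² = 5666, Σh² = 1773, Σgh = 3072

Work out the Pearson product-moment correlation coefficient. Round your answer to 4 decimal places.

0.9401

r = (nΣgh − ΣgΣh) / √[(nΣg² − (Σg)²)(nΣh² − (Σh)²)]
Numerator: 7×3072 − 190×97 = 3074
Denominator: √[(39662 − 36100)(12411 − 9409)] = √[3562 × 3002] = 3270.0343
r = 3074 / 3270.0343 ≈ 0.9401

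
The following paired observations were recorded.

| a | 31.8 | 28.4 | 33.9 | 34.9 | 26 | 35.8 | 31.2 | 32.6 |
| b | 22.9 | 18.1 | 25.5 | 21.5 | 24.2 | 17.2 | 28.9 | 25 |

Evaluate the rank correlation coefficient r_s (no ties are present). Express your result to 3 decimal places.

-0.286

Rank a: 4, 2, 6, 7, 1, 8, 3, 5
Rank b: 4, 2, 7, 3, 5, 1, 8, 6
d = rank(a) − rank(b): 0, 0, -1, 4, -4, 7, -5, -1; Σd² = 108
ρ = 1 − 6Σd² / [n(n²−1)] = 1 − 6×108 / (8×63) = 1 − 648/504 ≈ -0.286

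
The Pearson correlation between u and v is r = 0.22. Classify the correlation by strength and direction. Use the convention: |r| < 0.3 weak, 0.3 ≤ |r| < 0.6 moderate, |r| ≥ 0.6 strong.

r = 0.22 > 0 so the relationship is positive.
|r| = 0.22, which falls in the weak range.

weak positive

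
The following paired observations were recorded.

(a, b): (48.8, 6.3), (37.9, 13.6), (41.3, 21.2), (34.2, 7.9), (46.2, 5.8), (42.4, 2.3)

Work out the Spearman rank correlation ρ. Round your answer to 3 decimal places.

Rank a: 6, 2, 3, 1, 5, 4
Rank b: 3, 5, 6, 4, 2, 1
d = rank(a) − rank(b): 3, -3, -3, -3, 3, 3; Σd² = 54
ρ = 1 − 6Σd² / [n(n²−1)] = 1 − 6×54 / (6×35) = 1 − 324/210 ≈ -0.543

-0.543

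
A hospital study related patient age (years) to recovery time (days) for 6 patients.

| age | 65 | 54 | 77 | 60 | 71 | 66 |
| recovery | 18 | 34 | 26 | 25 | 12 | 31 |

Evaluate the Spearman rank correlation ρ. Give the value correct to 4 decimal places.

Rank age: 3, 1, 6, 2, 5, 4
Rank recovery: 2, 6, 4, 3, 1, 5
d = rank(age) − rank(recovery): 1, -5, 2, -1, 4, -1; Σd² = 48
ρ = 1 − 6Σd² / [n(n²−1)] = 1 − 6×48 / (6×35) = 1 − 288/210 ≈ -0.3714

-0.3714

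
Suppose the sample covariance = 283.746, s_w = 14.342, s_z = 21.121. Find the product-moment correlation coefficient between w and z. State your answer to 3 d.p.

0.937

r = Cov(w,z) / (s_w · s_z) = 283.746 / (14.342 × 21.121)
  = 283.746 / 302.9174 ≈ 0.937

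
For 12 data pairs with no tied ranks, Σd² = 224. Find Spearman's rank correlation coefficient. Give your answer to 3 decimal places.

ρ = 1 − 6Σd² / [n(n²−1)] = 1 − 6×224 / (12×143)
  = 1 − 1344/1716 = 1 − 0.7832 ≈ 0.217

0.217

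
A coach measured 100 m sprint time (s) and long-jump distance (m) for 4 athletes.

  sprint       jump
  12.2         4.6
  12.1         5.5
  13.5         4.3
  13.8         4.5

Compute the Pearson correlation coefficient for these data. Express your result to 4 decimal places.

-0.7091

n = 4, Σx = 51.6, Σy = 18.9, Σx² = 667.94, Σy² = 90.15, Σxy = 242.82
nΣxy − ΣxΣy = 971.28 − 975.24 = -3.96
nΣx² − (Σx)² = 2671.76 − 2662.56 = 9.2; nΣy² − (Σy)² = 360.6 − 357.21 = 3.39
r = -3.96 / √(9.2 × 3.39) = -3.96 / 5.5846 ≈ -0.7091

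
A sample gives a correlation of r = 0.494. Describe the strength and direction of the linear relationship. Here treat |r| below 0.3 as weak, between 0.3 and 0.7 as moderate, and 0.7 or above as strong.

moderate positive

r = 0.494 > 0 so the relationship is positive.
|r| = 0.494, which falls in the moderate range.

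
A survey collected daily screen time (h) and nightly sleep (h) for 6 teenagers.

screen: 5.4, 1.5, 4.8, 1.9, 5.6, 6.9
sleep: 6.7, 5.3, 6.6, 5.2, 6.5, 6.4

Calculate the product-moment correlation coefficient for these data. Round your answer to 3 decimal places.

0.897

n = 6, Σx = 26.1, Σy = 36.7, Σx² = 137.03, Σy² = 226.79, Σxy = 166.25
nΣxy − ΣxΣy = 997.5 − 957.87 = 39.63
nΣx² − (Σx)² = 822.18 − 681.21 = 140.97; nΣy² − (Σy)² = 1360.74 − 1346.89 = 13.85
r = 39.63 / √(140.97 × 13.85) = 39.63 / 44.1864 ≈ 0.897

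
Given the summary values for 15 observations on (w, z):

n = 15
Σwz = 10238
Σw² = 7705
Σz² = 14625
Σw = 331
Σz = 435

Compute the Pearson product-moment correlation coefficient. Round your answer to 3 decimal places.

0.712

r = (nΣwz − ΣwΣz) / √[(nΣw² − (Σw)²)(nΣz² − (Σz)²)]
Numerator: 15×10238 − 331×435 = 9585
Denominator: √[(115575 − 109561)(219375 − 189225)] = √[6014 × 30150] = 13465.5895
r = 9585 / 13465.5895 ≈ 0.712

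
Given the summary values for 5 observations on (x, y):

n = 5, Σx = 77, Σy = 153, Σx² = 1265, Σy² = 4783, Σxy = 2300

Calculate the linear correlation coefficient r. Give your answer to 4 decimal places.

-0.6277

r = (nΣxy − ΣxΣy) / √[(nΣx² − (Σx)²)(nΣy² − (Σy)²)]
Numerator: 5×2300 − 77×153 = -281
Denominator: √[(6325 − 5929)(23915 − 23409)] = √[396 × 506] = 447.6338
r = -281 / 447.6338 ≈ -0.6277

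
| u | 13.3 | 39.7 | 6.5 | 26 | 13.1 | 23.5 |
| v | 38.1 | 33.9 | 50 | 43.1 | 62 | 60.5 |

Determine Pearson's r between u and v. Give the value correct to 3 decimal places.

n = 6, Σu = 122.1, Σv = 287.6, Σu² = 3195.09, Σv² = 14462.68, Σuv = 5532.11
nΣuv − ΣuΣv = 33192.66 − 35115.96 = -1923.3
nΣu² − (Σu)² = 19170.54 − 14908.41 = 4262.13; nΣv² − (Σv)² = 86776.08 − 82713.76 = 4062.32
r = -1923.3 / √(4262.13 × 4062.32) = -1923.3 / 4161.0258 ≈ -0.462

-0.462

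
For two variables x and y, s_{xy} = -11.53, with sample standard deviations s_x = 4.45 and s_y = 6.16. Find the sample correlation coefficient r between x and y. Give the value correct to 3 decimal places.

-0.421

r = Cov(x,y) / (s_x · s_y) = -11.53 / (4.45 × 6.16)
  = -11.53 / 27.4120 ≈ -0.421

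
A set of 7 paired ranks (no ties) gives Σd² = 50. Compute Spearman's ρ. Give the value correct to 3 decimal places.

ρ = 1 − 6Σd² / [n(n²−1)] = 1 − 6×50 / (7×48)
  = 1 − 300/336 = 1 − 0.8929 ≈ 0.107

0.107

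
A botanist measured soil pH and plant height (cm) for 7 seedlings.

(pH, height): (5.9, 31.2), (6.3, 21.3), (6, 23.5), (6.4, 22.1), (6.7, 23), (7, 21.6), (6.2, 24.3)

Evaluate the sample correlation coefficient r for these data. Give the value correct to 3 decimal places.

-0.629

n = 7, Σx = 44.5, Σy = 167, Σx² = 283.79, Σy² = 4053.84, Σxy = 1056.67
nΣxy − ΣxΣy = 7396.69 − 7431.5 = -34.81
nΣx² − (Σx)² = 1986.53 − 1980.25 = 6.28; nΣy² − (Σy)² = 28376.88 − 27889 = 487.88
r = -34.81 / √(6.28 × 487.88) = -34.81 / 55.3524 ≈ -0.629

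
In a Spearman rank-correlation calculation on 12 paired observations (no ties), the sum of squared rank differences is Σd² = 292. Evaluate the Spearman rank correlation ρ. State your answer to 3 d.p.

ρ = 1 − 6Σd² / [n(n²−1)] = 1 − 6×292 / (12×143)
  = 1 − 1752/1716 = 1 − 1.0210 ≈ -0.021

-0.021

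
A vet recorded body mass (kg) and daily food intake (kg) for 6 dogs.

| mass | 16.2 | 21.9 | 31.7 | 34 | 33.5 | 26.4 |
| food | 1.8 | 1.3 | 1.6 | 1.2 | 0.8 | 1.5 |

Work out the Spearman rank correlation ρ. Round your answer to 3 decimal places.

-0.714

Rank mass: 1, 2, 4, 6, 5, 3
Rank food: 6, 3, 5, 2, 1, 4
d = rank(mass) − rank(food): -5, -1, -1, 4, 4, -1; Σd² = 60
ρ = 1 − 6Σd² / [n(n²−1)] = 1 − 6×60 / (6×35) = 1 − 360/210 ≈ -0.714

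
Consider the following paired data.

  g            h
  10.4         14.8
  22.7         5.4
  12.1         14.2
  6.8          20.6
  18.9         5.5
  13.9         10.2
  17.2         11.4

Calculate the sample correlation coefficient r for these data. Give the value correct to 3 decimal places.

-0.945

n = 7, Σg = 102, Σh = 82.1, Σg² = 1662.36, Σh² = 1138.45, Σgh = 1030.21
nΣgh − ΣgΣh = 7211.47 − 8374.2 = -1162.73
nΣg² − (Σg)² = 11636.52 − 10404 = 1232.52; nΣh² − (Σh)² = 7969.15 − 6740.41 = 1228.74
r = -1162.73 / √(1232.52 × 1228.74) = -1162.73 / 1230.6285 ≈ -0.945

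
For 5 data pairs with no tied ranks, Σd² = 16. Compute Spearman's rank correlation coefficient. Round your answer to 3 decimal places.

0.200

ρ = 1 − 6Σd² / [n(n²−1)] = 1 − 6×16 / (5×24)
  = 1 − 96/120 = 1 − 0.8000 ≈ 0.200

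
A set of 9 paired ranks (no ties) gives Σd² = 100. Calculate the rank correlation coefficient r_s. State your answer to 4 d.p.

ρ = 1 − 6Σd² / [n(n²−1)] = 1 − 6×100 / (9×80)
  = 1 − 600/720 = 1 − 0.83333 ≈ 0.1667

0.1667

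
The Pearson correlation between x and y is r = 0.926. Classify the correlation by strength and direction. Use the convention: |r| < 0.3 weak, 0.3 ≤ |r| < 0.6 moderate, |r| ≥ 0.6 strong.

strong positive

r = 0.926 > 0 so the relationship is positive.
|r| = 0.926, which falls in the strong range.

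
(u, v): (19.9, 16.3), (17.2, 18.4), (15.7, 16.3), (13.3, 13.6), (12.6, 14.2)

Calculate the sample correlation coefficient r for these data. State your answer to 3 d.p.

n = 5, Σu = 78.7, Σv = 78.8, Σu² = 1273.99, Σv² = 1256.54, Σuv = 1256.56
nΣuv − ΣuΣv = 6282.8 − 6201.56 = 81.24
nΣu² − (Σu)² = 6369.95 − 6193.69 = 176.26; nΣv² − (Σv)² = 6282.7 − 6209.44 = 73.26
r = 81.24 / √(176.26 × 73.26) = 81.24 / 113.6345 ≈ 0.715

0.715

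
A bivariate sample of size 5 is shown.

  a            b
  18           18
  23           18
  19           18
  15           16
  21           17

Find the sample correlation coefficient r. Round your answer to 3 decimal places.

n = 5, Σa = 96, Σb = 87, Σa² = 1880, Σb² = 1517, Σab = 1677
nΣab − ΣaΣb = 8385 − 8352 = 33
nΣa² − (Σa)² = 9400 − 9216 = 184; nΣb² − (Σb)² = 7585 − 7569 = 16
r = 33 / √(184 × 16) = 33 / 54.2586 ≈ 0.608

0.608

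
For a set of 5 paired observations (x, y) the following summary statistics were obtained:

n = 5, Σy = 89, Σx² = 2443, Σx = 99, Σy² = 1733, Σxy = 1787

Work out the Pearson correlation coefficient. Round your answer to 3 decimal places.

0.093

r = (nΣxy − ΣxΣy) / √[(nΣx² − (Σx)²)(nΣy² − (Σy)²)]
Numerator: 5×1787 − 99×89 = 124
Denominator: √[(12215 − 9801)(8665 − 7921)] = √[2414 × 744] = 1340.1552
r = 124 / 1340.1552 ≈ 0.093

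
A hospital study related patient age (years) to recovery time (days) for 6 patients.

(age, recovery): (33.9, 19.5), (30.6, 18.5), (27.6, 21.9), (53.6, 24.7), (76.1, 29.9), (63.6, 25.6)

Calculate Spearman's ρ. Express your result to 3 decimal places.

0.829

Rank age: 3, 2, 1, 4, 6, 5
Rank recovery: 2, 1, 3, 4, 6, 5
d = rank(age) − rank(recovery): 1, 1, -2, 0, 0, 0; Σd² = 6
ρ = 1 − 6Σd² / [n(n²−1)] = 1 − 6×6 / (6×35) = 1 − 36/210 ≈ 0.829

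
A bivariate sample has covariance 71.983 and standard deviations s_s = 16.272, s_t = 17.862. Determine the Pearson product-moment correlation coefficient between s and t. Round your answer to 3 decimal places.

0.248

r = Cov(s,t) / (s_s · s_t) = 71.983 / (16.272 × 17.862)
  = 71.983 / 290.6505 ≈ 0.248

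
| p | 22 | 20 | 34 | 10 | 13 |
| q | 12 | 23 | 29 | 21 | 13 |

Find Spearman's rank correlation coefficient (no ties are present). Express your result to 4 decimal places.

0.3000

Rank p: 4, 3, 5, 1, 2
Rank q: 1, 4, 5, 3, 2
d = rank(p) − rank(q): 3, -1, 0, -2, 0; Σd² = 14
ρ = 1 − 6Σd² / [n(n²−1)] = 1 − 6×14 / (5×24) = 1 − 84/120 ≈ 0.3000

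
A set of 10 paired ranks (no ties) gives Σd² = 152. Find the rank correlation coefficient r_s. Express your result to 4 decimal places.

ρ = 1 − 6Σd² / [n(n²−1)] = 1 − 6×152 / (10×99)
  = 1 − 912/990 = 1 − 0.92121 ≈ 0.0788

0.0788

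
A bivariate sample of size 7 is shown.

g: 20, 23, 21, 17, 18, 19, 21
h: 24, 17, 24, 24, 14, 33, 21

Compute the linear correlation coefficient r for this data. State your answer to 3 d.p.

-0.196

n = 7, Σg = 139, Σh = 157, Σg² = 2785, Σh² = 3743, Σgh = 3103
nΣgh − ΣgΣh = 21721 − 21823 = -102
nΣg² − (Σg)² = 19495 − 19321 = 174; nΣh² − (Σh)² = 26201 − 24649 = 1552
r = -102 / √(174 × 1552) = -102 / 519.6614 ≈ -0.196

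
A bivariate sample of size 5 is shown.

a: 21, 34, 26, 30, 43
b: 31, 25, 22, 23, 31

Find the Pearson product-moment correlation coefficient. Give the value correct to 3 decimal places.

0.210

n = 5, Σa = 154, Σb = 132, Σa² = 5022, Σb² = 3560, Σab = 4096
nΣab − ΣaΣb = 20480 − 20328 = 152
nΣa² − (Σa)² = 25110 − 23716 = 1394; nΣb² − (Σb)² = 17800 − 17424 = 376
r = 152 / √(1394 × 376) = 152 / 723.9779 ≈ 0.210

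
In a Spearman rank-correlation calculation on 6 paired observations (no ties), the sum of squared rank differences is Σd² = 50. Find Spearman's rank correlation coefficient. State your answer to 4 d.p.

ρ = 1 − 6Σd² / [n(n²−1)] = 1 − 6×50 / (6×35)
  = 1 − 300/210 = 1 − 1.42857 ≈ -0.4286

-0.4286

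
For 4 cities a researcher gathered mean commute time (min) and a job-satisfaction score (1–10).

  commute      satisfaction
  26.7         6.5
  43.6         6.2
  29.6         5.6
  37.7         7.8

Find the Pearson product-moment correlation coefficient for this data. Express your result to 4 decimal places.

n = 4, Σx = 137.6, Σy = 26.1, Σx² = 4911.3, Σy² = 172.89, Σxy = 903.69
nΣxy − ΣxΣy = 3614.76 − 3591.36 = 23.4
nΣx² − (Σx)² = 19645.2 − 18933.76 = 711.44; nΣy² − (Σy)² = 691.56 − 681.21 = 10.35
r = 23.4 / √(711.44 × 10.35) = 23.4 / 85.8103 ≈ 0.2727

0.2727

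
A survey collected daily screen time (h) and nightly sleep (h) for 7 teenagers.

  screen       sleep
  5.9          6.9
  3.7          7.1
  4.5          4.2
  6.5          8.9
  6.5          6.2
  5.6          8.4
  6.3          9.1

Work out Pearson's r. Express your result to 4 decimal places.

0.4778

n = 7, Σx = 39, Σy = 50.8, Σx² = 224.3, Σy² = 386.68, Σxy = 288.4
nΣxy − ΣxΣy = 2018.8 − 1981.2 = 37.6
nΣx² − (Σx)² = 1570.1 − 1521 = 49.1; nΣy² − (Σy)² = 2706.76 − 2580.64 = 126.12
r = 37.6 / √(49.1 × 126.12) = 37.6 / 78.6924 ≈ 0.4778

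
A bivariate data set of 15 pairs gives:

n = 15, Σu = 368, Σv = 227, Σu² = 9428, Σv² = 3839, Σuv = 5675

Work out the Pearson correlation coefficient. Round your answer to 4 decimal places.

r = (nΣuv − ΣuΣv) / √[(nΣu² − (Σu)²)(nΣv² − (Σv)²)]
Numerator: 15×5675 − 368×227 = 1589
Denominator: √[(141420 − 135424)(57585 − 51529)] = √[5996 × 6056] = 6025.9253
r = 1589 / 6025.9253 ≈ 0.2637

0.2637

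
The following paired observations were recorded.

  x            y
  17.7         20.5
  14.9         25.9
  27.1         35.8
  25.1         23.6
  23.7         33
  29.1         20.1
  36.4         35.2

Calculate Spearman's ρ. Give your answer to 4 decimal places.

0.2143

Rank x: 2, 1, 5, 4, 3, 6, 7
Rank y: 2, 4, 7, 3, 5, 1, 6
d = rank(x) − rank(y): 0, -3, -2, 1, -2, 5, 1; Σd² = 44
ρ = 1 − 6Σd² / [n(n²−1)] = 1 − 6×44 / (7×48) = 1 − 264/336 ≈ 0.2143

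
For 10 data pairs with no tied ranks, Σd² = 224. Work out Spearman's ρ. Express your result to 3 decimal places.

-0.358

ρ = 1 − 6Σd² / [n(n²−1)] = 1 − 6×224 / (10×99)
  = 1 − 1344/990 = 1 − 1.3576 ≈ -0.358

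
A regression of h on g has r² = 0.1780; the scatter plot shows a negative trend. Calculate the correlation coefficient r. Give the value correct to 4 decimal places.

|r| = √0.1780 = 0.4219
The association is negative, so r = −0.4219.

-0.4219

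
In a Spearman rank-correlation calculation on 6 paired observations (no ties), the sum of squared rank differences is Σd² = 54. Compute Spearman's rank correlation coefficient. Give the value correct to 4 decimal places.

-0.5429

ρ = 1 − 6Σd² / [n(n²−1)] = 1 − 6×54 / (6×35)
  = 1 − 324/210 = 1 − 1.54286 ≈ -0.5429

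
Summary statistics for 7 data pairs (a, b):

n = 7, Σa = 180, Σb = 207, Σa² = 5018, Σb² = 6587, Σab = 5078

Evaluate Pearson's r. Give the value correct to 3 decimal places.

r = (nΣab − ΣaΣb) / √[(nΣa² − (Σa)²)(nΣb² − (Σb)²)]
Numerator: 7×5078 − 180×207 = -1714
Denominator: √[(35126 − 32400)(46109 − 42849)] = √[2726 × 3260] = 2981.0669
r = -1714 / 2981.0669 ≈ -0.575

-0.575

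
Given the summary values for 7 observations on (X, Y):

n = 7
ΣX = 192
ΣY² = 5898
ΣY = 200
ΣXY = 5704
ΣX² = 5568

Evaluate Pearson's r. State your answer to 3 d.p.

0.927

r = (nΣXY − ΣXΣY) / √[(nΣX² − (ΣX)²)(nΣY² − (ΣY)²)]
Numerator: 7×5704 − 192×200 = 1528
Denominator: √[(38976 − 36864)(41286 − 40000)] = √[2112 × 1286] = 1648.0388
r = 1528 / 1648.0388 ≈ 0.927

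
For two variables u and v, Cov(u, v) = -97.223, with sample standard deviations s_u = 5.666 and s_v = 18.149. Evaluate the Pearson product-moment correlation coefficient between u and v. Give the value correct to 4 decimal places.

r = Cov(u,v) / (s_u · s_v) = -97.223 / (5.666 × 18.149)
  = -97.223 / 102.8322 ≈ -0.9455

-0.9455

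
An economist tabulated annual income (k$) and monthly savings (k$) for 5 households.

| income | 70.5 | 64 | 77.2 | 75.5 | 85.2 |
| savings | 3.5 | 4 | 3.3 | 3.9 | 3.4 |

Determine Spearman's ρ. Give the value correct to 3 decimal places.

-0.800

Rank income: 2, 1, 4, 3, 5
Rank savings: 3, 5, 1, 4, 2
d = rank(income) − rank(savings): -1, -4, 3, -1, 3; Σd² = 36
ρ = 1 − 6Σd² / [n(n²−1)] = 1 − 6×36 / (5×24) = 1 − 216/120 ≈ -0.800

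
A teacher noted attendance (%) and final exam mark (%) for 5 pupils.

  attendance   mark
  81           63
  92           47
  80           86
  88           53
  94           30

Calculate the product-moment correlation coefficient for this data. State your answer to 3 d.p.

n = 5, Σx = 435, Σy = 279, Σx² = 38005, Σy² = 17283, Σxy = 23791
nΣxy − ΣxΣy = 118955 − 121365 = -2410
nΣx² − (Σx)² = 190025 − 189225 = 800; nΣy² − (Σy)² = 86415 − 77841 = 8574
r = -2410 / √(800 × 8574) = -2410 / 2619.0074 ≈ -0.920

-0.920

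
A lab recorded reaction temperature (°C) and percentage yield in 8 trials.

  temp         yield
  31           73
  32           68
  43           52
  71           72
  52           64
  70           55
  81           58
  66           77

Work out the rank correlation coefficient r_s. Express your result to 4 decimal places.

-0.1905

Rank temp: 1, 2, 3, 7, 4, 6, 8, 5
Rank yield: 7, 5, 1, 6, 4, 2, 3, 8
d = rank(temp) − rank(yield): -6, -3, 2, 1, 0, 4, 5, -3; Σd² = 100
ρ = 1 − 6Σd² / [n(n²−1)] = 1 − 6×100 / (8×63) = 1 − 600/504 ≈ -0.1905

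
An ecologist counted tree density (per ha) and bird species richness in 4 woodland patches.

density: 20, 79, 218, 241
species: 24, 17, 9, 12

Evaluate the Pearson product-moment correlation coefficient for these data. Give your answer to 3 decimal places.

n = 4, Σx = 558, Σy = 62, Σx² = 112246, Σy² = 1090, Σxy = 6677
nΣxy − ΣxΣy = 26708 − 34596 = -7888
nΣx² − (Σx)² = 448984 − 311364 = 137620; nΣy² − (Σy)² = 4360 − 3844 = 516
r = -7888 / √(137620 × 516) = -7888 / 8426.8571 ≈ -0.936

-0.936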